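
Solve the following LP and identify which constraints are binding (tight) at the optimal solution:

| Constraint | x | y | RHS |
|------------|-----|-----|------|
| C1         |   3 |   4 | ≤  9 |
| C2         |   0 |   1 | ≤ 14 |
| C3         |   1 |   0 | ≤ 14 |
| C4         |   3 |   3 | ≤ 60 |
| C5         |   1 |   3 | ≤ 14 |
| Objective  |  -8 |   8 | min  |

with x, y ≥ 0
Optimal: x = 3, y = 0
Slack at optimum:
  C1: slack = 0 (binding)
  C2: slack = 14
  C3: slack = 11
  C4: slack = 51
  C5: slack = 11
  x ≥ 0: x = 3
  y ≥ 0: y = 0 (binding)
Binding constraints: C1, y ≥ 0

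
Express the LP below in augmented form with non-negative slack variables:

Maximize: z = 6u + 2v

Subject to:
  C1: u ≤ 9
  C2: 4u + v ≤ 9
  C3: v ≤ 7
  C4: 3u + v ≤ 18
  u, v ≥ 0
max z = 6u + 2v

s.t.
  u + s1 = 9
  4u + v + s2 = 9
  v + s3 = 7
  3u + v + s4 = 18
  u, v, s1, s2, s3, s4 ≥ 0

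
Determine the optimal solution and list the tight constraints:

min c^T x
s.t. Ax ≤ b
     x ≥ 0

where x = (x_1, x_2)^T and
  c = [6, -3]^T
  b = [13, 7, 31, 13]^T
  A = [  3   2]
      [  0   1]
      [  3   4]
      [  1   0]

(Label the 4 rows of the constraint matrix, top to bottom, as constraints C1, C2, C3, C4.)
Optimal: x_1 = 0, x_2 = 6.5
Binding: C1, x_1 ≥ 0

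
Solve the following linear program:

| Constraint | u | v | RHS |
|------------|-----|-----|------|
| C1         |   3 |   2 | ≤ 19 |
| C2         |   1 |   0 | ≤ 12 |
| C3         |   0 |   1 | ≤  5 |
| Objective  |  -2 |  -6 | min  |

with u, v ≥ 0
Each vertex is the intersection of two constraint boundaries that also satisfies all remaining constraints:
  u = 0 and v = 0 → (0, 0)
  3u + 2v = 19 and v = 0 → (6.333, 0)
  3u + 2v = 19 and v = 5 → (3, 5)
  v = 5 and u = 0 → (0, 5)

Evaluating z = -2u - 6v at each vertex:
  (0, 0): z = 0
  (6.333, 0): z = -12.67
  (3, 5): z = -36
  (0, 5): z = -30

The minimum is at (3, 5) with z = -36.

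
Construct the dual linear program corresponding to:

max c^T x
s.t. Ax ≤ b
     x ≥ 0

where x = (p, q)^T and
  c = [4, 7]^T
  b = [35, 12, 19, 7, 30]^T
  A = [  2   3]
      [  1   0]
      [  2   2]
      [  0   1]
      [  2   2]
Minimize: z = 35y1 + 12y2 + 19y3 + 7y4 + 30y5

Subject to:
  C1: -2y1 - y2 - 2y3 - 2y5 ≤ -4
  C2: -3y1 - 2y3 - y4 - 2y5 ≤ -7
  y1, y2, y3, y4, y5 ≥ 0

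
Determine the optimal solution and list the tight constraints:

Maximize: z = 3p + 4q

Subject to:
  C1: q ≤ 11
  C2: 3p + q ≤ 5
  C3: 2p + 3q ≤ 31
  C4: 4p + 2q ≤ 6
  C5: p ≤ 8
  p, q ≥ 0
Optimal: p = 0, q = 3
Binding: C4, p ≥ 0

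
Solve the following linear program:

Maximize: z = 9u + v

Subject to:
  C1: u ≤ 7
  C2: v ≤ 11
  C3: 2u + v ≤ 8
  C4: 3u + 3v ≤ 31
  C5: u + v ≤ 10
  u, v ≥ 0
Each vertex is the intersection of two constraint boundaries that also satisfies all remaining constraints:
  u = 0 and v = 0 → (0, 0)
  2u + v = 8 and v = 0 → (4, 0)
  2u + v = 8 and u = 0 → (0, 8)

Evaluating z = 9u + v at each vertex:
  (0, 0): z = 0
  (4, 0): z = 36
  (0, 8): z = 8

The maximum is at (4, 0) with z = 36.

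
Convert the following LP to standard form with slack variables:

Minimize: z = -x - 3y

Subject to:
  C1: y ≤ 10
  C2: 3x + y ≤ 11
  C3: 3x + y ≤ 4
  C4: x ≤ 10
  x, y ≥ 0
min z = -x - 3y

s.t.
  y + s1 = 10
  3x + y + s2 = 11
  3x + y + s3 = 4
  x + s4 = 10
  x, y, s1, s2, s3, s4 ≥ 0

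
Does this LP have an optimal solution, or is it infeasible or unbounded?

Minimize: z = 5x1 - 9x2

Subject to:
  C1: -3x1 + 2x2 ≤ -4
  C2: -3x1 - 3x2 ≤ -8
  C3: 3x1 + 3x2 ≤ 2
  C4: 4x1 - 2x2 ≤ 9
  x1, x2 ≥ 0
C3 requires 3x1 + 3x2 ≤ 2, while C2 (-3x1 - 3x2 ≤ -8) is equivalent to 3x1 + 3x2 ≥ 8. Together they would need 8 ≤ 3x1 + 3x2 ≤ 2, which is impossible since 8 > 2. No point satisfies all constraints.

The feasible region is empty; the LP is infeasible.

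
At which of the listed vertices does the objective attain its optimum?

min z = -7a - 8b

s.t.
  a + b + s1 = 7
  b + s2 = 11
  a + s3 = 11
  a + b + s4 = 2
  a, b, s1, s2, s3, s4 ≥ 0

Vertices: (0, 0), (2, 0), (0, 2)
Evaluating z = -7a - 8b at each vertex:
  (0, 0): z = 0
  (2, 0): z = -14
  (0, 2): z = -16

The smallest value is z = -16, attained at (0, 2).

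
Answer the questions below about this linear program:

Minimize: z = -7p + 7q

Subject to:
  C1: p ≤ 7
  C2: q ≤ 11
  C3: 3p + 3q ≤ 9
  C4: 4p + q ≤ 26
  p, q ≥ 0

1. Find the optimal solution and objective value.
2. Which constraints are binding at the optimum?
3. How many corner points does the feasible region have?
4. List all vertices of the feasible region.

1. p = 3, q = 0, z = -21
2. C3, q ≥ 0
3. 3
4. (0, 0), (3, 0), (0, 3)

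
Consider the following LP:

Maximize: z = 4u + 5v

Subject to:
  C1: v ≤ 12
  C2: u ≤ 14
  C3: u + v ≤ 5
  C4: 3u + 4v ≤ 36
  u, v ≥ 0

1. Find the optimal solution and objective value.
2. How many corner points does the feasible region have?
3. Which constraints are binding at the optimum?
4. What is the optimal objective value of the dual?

1. u = 0, v = 5, z = 25
2. 3
3. C3, u ≥ 0
4. 25 (by strong duality, equal to the primal optimum)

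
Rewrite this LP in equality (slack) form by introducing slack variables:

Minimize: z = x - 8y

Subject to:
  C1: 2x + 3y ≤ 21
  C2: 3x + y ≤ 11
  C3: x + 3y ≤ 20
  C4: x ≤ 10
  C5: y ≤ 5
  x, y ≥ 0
min z = x - 8y

s.t.
  2x + 3y + s1 = 21
  3x + y + s2 = 11
  x + 3y + s3 = 20
  x + s4 = 10
  y + s5 = 5
  x, y, s1, s2, s3, s4, s5 ≥ 0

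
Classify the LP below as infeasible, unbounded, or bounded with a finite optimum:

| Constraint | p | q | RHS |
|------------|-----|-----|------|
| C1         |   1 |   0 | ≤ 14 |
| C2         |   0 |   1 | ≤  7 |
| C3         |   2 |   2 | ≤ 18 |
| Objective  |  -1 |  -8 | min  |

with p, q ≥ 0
The point (2, 7) satisfies every constraint, so the LP is feasible; the constraints give p ≤ 14 and q ≤ 7, which with p, q ≥ 0 keep the feasible region inside a bounded box. A feasible, bounded LP attains a finite optimum at a vertex.

Evaluating z = -p - 8q at each vertex:
  (0, 0): z = 0
  (9, 0): z = -9
  (2, 7): z = -58
  (0, 7): z = -56

Feasible with finite optimum z* = -58 at (2, 7).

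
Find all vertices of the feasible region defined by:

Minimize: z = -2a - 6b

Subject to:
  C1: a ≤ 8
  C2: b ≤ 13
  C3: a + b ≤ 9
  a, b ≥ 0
Each vertex is the intersection of two constraint boundaries that also satisfies all remaining constraints:
  a = 0 and b = 0 → (0, 0)
  a = 8 and b = 0 → (8, 0)
  a = 8 and a + b = 9 → (8, 1)
  a + b = 9 and a = 0 → (0, 9)

Vertices: (0, 0), (8, 0), (8, 1), (0, 9)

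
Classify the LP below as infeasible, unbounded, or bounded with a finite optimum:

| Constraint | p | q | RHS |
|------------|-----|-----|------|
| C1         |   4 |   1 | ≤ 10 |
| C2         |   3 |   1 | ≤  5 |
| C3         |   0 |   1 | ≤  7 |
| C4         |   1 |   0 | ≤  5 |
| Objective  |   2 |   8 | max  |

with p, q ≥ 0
The point (0, 5) satisfies every constraint, so the LP is feasible; the constraints give p ≤ 5 and q ≤ 7, which with p, q ≥ 0 keep the feasible region inside a bounded box. A feasible, bounded LP attains a finite optimum at a vertex.

Evaluating z = 2p + 8q at each vertex:
  (0, 0): z = 0
  (1.667, 0): z = 3.333
  (0, 5): z = 40

Bounded optimum: z* = 40 at (0, 5).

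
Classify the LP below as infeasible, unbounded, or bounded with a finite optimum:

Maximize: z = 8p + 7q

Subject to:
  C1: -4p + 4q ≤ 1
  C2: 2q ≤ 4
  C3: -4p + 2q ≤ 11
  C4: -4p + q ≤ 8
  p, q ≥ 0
Feasible point: (0, 0) satisfies every constraint, so the LP is feasible.
Direction d = (1, 0): for each constraint row a, a·d ≤ 0 —
  (-4)(1) + (4)(0) = -4 ≤ 0
  (0)(1) + (2)(0) = 0 ≤ 0
  (-4)(1) + (2)(0) = -4 ≤ 0
  (-4)(1) + (1)(0) = -4 ≤ 0
and d ≥ 0, so (0, 0) + t·d stays feasible for every t ≥ 0. Along this ray z = 8p + 7q changes by 8 per unit t, so z → +∞.

The LP is unbounded; z can be made arbitrarily large.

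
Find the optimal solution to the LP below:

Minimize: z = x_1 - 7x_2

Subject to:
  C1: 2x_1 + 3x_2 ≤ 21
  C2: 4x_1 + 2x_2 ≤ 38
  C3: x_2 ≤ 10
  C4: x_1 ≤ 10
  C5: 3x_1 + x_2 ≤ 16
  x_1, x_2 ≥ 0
Each vertex is the intersection of two constraint boundaries that also satisfies all remaining constraints:
  x_1 = 0 and x_2 = 0 → (0, 0)
  3x_1 + x_2 = 16 and x_2 = 0 → (5.333, 0)
  2x_1 + 3x_2 = 21 and 3x_1 + x_2 = 16 → (3.857, 4.429)
  2x_1 + 3x_2 = 21 and x_1 = 0 → (0, 7)

Evaluating z = x_1 - 7x_2 at each vertex:
  (0, 0): z = 0
  (5.333, 0): z = 5.333
  (3.857, 4.429): z = -27.14
  (0, 7): z = -49

The minimum is at (0, 7) with z = -49.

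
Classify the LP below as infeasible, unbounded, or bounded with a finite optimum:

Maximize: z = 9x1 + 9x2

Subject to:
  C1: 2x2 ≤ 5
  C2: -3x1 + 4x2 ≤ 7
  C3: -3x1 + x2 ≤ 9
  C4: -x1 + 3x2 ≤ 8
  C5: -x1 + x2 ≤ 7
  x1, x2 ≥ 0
Feasible point: (0, 0) satisfies every constraint, so the LP is feasible.
Direction d = (1, 0): for each constraint row a, a·d ≤ 0 —
  (0)(1) + (2)(0) = 0 ≤ 0
  (-3)(1) + (4)(0) = -3 ≤ 0
  (-3)(1) + (1)(0) = -3 ≤ 0
  (-1)(1) + (3)(0) = -1 ≤ 0
  (-1)(1) + (1)(0) = -1 ≤ 0
and d ≥ 0, so (0, 0) + t·d stays feasible for every t ≥ 0. Along this ray z = 9x1 + 9x2 changes by 9 per unit t, so z → +∞.

Unbounded: there is a feasible ray along which z → +∞.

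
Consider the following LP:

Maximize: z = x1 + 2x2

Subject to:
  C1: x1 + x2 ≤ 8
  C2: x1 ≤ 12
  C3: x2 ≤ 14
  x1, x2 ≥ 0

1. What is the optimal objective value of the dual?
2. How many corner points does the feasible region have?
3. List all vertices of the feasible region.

1. 16 (by strong duality, equal to the primal optimum)
2. 3
3. (0, 0), (8, 0), (0, 8)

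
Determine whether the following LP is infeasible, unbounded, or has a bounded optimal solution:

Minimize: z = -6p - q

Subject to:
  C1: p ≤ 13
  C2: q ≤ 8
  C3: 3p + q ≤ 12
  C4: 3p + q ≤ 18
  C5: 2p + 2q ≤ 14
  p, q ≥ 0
The point (4, 0) satisfies every constraint, so the LP is feasible; the constraints give p ≤ 13 and q ≤ 8, which with p, q ≥ 0 keep the feasible region inside a bounded box. A feasible, bounded LP attains a finite optimum at a vertex.

Bounded optimum: z* = -24 at (4, 0).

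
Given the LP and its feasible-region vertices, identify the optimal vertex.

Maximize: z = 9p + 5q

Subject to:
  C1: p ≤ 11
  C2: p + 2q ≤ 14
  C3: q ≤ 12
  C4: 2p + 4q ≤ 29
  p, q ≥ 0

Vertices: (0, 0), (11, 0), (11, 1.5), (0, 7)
Evaluating z = 9p + 5q at each vertex:
  (0, 0): z = 0
  (11, 0): z = 99
  (11, 1.5): z = 106.5
  (0, 7): z = 35

The largest value is z = 106.5, attained at (11, 1.5).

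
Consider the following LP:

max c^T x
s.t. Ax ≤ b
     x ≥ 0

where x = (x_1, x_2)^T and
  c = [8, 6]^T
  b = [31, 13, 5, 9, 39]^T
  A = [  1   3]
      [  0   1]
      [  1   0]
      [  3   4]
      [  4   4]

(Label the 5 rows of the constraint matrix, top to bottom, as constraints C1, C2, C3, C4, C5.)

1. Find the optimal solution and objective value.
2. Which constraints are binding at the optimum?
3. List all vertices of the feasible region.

1. x_1 = 3, x_2 = 0, z = 24
2. C4, x_2 ≥ 0
3. (0, 0), (3, 0), (0, 2.25)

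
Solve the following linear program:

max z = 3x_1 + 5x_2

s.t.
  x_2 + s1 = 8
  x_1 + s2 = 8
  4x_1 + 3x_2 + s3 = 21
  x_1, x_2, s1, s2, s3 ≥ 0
Each vertex is the intersection of two constraint boundaries that also satisfies all remaining constraints:
  x_1 = 0 and x_2 = 0 → (0, 0)
  4x_1 + 3x_2 = 21 and x_2 = 0 → (5.25, 0)
  4x_1 + 3x_2 = 21 and x_1 = 0 → (0, 7)

Evaluating z = 3x_1 + 5x_2 at each vertex:
  (0, 0): z = 0
  (5.25, 0): z = 15.75
  (0, 7): z = 35

The maximum is at (0, 7) with z = 35.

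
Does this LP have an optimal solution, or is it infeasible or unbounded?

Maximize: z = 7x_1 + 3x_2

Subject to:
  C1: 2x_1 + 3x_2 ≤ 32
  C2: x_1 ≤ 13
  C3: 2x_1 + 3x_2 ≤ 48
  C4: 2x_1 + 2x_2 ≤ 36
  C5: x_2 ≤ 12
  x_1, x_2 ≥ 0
The point (13, 2) satisfies every constraint, so the LP is feasible; the constraints give x_1 ≤ 13 and x_2 ≤ 12, which with x_1, x_2 ≥ 0 keep the feasible region inside a bounded box. A feasible, bounded LP attains a finite optimum at a vertex.

Evaluating z = 7x_1 + 3x_2 at each vertex:
  (0, 0): z = 0
  (13, 0): z = 91
  (13, 2): z = 97
  (0, 10.67): z = 32

Feasible with finite optimum z* = 97 at (13, 2).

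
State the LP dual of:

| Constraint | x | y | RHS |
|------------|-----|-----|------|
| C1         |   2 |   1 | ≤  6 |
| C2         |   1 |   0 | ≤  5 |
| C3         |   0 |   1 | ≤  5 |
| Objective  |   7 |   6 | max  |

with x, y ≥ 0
Minimize: z = 6y1 + 5y2 + 5y3

Subject to:
  C1: -2y1 - y2 ≤ -7
  C2: -y1 - y3 ≤ -6
  y1, y2, y3 ≥ 0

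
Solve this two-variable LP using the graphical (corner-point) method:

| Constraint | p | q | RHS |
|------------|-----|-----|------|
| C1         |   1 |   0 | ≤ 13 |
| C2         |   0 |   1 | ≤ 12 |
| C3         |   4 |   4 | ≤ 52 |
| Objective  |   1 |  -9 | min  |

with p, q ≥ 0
p = 0, q = 12, z = -108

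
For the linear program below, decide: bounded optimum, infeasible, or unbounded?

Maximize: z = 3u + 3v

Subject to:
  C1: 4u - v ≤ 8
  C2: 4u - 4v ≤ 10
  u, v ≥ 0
Feasible point: (0, 0) satisfies every constraint, so the LP is feasible.
Direction d = (0, 1): for each constraint row a, a·d ≤ 0 —
  (4)(0) + (-1)(1) = -1 ≤ 0
  (4)(0) + (-4)(1) = -4 ≤ 0
and d ≥ 0, so (0, 0) + t·d stays feasible for every t ≥ 0. Along this ray z = 3u + 3v changes by 3 per unit t, so z → +∞.

The LP is unbounded; z can be made arbitrarily large.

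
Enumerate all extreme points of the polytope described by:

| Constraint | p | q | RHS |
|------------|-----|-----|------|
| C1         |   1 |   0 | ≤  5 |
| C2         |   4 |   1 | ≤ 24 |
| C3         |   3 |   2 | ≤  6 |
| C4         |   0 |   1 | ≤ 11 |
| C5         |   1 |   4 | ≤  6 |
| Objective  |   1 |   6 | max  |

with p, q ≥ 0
Each vertex is the intersection of two constraint boundaries that also satisfies all remaining constraints:
  p = 0 and q = 0 → (0, 0)
  3p + 2q = 6 and q = 0 → (2, 0)
  3p + 2q = 6 and p + 4q = 6 → (1.2, 1.2)
  p + 4q = 6 and p = 0 → (0, 1.5)

Vertices: (0, 0), (2, 0), (1.2, 1.2), (0, 1.5)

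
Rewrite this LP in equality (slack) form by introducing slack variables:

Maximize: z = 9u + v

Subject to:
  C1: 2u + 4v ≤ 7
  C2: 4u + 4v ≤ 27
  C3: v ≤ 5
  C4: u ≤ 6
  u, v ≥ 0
max z = 9u + v

s.t.
  2u + 4v + s1 = 7
  4u + 4v + s2 = 27
  v + s3 = 5
  u + s4 = 6
  u, v, s1, s2, s3, s4 ≥ 0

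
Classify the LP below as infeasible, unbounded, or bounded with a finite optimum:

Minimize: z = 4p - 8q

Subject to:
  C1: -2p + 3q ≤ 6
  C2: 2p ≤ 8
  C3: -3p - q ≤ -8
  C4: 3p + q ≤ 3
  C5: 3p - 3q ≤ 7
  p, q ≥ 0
C4 requires 3p + q ≤ 3, while C3 (-3p - q ≤ -8) is equivalent to 3p + q ≥ 8. Together they would need 8 ≤ 3p + q ≤ 3, which is impossible since 8 > 3. No point satisfies all constraints.

The feasible region is empty; the LP is infeasible.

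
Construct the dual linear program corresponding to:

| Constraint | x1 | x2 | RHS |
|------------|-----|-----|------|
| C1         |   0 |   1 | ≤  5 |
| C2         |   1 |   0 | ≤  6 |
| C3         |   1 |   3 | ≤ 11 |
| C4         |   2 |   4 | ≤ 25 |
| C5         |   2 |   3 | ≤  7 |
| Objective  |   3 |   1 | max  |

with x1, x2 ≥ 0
Minimize: z = 5y1 + 6y2 + 11y3 + 25y4 + 7y5

Subject to:
  C1: -y2 - y3 - 2y4 - 2y5 ≤ -3
  C2: -y1 - 3y3 - 4y4 - 3y5 ≤ -1
  y1, y2, y3, y4, y5 ≥ 0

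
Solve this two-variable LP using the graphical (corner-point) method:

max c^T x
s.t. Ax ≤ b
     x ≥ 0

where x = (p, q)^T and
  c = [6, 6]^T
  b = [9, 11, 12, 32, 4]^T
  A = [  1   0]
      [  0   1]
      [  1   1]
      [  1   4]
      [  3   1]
Each vertex is the intersection of two constraint boundaries that also satisfies all remaining constraints:
  p = 0 and q = 0 → (0, 0)
  3p + q = 4 and q = 0 → (1.333, 0)
  3p + q = 4 and p = 0 → (0, 4)

Evaluating z = 6p + 6q at each vertex:
  (0, 0): z = 0
  (1.333, 0): z = 8
  (0, 4): z = 24

The maximum is at (0, 4) with z = 24.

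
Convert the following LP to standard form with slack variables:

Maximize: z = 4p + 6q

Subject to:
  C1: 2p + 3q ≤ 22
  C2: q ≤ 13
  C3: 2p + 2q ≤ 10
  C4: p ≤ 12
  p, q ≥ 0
max z = 4p + 6q

s.t.
  2p + 3q + s1 = 22
  q + s2 = 13
  2p + 2q + s3 = 10
  p + s4 = 12
  p, q, s1, s2, s3, s4 ≥ 0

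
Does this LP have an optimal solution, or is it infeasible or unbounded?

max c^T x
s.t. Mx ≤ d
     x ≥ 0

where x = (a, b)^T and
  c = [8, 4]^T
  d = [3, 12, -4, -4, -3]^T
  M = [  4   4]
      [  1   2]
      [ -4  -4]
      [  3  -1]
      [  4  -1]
One constraint requires 4a + 4b ≤ 3, while the constraint -4a - 4b ≤ -4 is equivalent to 4a + 4b ≥ 4. Together they would need 4 ≤ 4a + 4b ≤ 3, which is impossible since 4 > 3. No point satisfies all constraints.

Infeasible — the constraint set is empty.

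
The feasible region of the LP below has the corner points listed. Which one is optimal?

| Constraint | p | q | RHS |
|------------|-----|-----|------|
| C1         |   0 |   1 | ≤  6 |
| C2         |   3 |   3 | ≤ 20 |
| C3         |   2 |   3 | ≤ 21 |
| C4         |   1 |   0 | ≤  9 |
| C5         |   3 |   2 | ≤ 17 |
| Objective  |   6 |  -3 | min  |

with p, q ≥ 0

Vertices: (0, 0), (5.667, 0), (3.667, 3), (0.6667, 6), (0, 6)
Evaluating z = 6p - 3q at each vertex:
  (0, 0): z = 0
  (5.667, 0): z = 34
  (3.667, 3): z = 13
  (0.6667, 6): z = -14
  (0, 6): z = -18

The smallest value is z = -18, attained at (0, 6).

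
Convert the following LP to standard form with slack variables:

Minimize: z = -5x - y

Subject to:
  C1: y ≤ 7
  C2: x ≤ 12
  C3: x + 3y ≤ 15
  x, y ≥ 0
min z = -5x - y

s.t.
  y + s1 = 7
  x + s2 = 12
  x + 3y + s3 = 15
  x, y, s1, s2, s3 ≥ 0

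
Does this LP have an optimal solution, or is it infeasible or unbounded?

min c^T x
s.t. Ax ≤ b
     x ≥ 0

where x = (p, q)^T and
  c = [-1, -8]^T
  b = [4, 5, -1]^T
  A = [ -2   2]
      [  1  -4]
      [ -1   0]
Feasible point: (1, 0) satisfies every constraint, so the LP is feasible.
Direction d = (1, 1): for each constraint row a, a·d ≤ 0 —
  (-2)(1) + (2)(1) = 0 ≤ 0
  (1)(1) + (-4)(1) = -3 ≤ 0
  (-1)(1) + (0)(1) = -1 ≤ 0
and d ≥ 0, so (1, 0) + t·d stays feasible for every t ≥ 0. Along this ray z = -p - 8q changes by -9 per unit t, so z → −∞.

The LP is unbounded; z can be made arbitrarily small.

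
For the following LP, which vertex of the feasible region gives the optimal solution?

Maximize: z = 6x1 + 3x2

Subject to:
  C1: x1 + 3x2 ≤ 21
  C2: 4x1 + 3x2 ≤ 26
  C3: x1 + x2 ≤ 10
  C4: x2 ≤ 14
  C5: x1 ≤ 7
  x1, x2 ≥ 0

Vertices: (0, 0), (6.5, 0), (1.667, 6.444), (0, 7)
Evaluating z = 6x1 + 3x2 at each vertex:
  (0, 0): z = 0
  (6.5, 0): z = 39
  (1.667, 6.444): z = 29.33
  (0, 7): z = 21

The largest value is z = 39, attained at (6.5, 0).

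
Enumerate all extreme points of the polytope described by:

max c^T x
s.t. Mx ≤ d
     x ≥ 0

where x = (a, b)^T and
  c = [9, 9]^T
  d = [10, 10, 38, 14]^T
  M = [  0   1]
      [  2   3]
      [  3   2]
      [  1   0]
Each vertex is the intersection of two constraint boundaries that also satisfies all remaining constraints:
  a = 0 and b = 0 → (0, 0)
  2a + 3b = 10 and b = 0 → (5, 0)
  2a + 3b = 10 and a = 0 → (0, 3.333)

Vertices: (0, 0), (5, 0), (0, 3.333)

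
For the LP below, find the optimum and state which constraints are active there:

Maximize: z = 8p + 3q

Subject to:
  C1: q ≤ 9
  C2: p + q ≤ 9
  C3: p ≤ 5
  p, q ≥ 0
Optimal: p = 5, q = 4
Slack at optimum:
  C1: slack = 5
  C2: slack = 0 (binding)
  C3: slack = 0 (binding)
  p ≥ 0: p = 5
  q ≥ 0: q = 4
Binding constraints: C2, C3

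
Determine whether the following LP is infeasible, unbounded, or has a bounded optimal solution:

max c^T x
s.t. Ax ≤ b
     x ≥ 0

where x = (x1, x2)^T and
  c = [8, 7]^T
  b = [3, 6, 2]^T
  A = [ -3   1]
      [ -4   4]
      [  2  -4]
Feasible point: (0, 0) satisfies every constraint, so the LP is feasible.
Direction d = (1, 1): for each constraint row a, a·d ≤ 0 —
  (-3)(1) + (1)(1) = -2 ≤ 0
  (-4)(1) + (4)(1) = 0 ≤ 0
  (2)(1) + (-4)(1) = -2 ≤ 0
and d ≥ 0, so (0, 0) + t·d stays feasible for every t ≥ 0. Along this ray z = 8x1 + 7x2 changes by 15 per unit t, so z → +∞.

The LP is unbounded; z can be made arbitrarily large.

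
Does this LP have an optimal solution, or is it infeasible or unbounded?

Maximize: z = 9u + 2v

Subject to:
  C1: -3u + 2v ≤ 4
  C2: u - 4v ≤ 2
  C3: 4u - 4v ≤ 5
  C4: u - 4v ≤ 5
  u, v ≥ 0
Feasible point: (0, 0) satisfies every constraint, so the LP is feasible.
Direction d = (1, 1): for each constraint row a, a·d ≤ 0 —
  (-3)(1) + (2)(1) = -1 ≤ 0
  (1)(1) + (-4)(1) = -3 ≤ 0
  (4)(1) + (-4)(1) = 0 ≤ 0
  (1)(1) + (-4)(1) = -3 ≤ 0
and d ≥ 0, so (0, 0) + t·d stays feasible for every t ≥ 0. Along this ray z = 9u + 2v changes by 11 per unit t, so z → +∞.

Unbounded — the objective can increase without bound over the feasible region.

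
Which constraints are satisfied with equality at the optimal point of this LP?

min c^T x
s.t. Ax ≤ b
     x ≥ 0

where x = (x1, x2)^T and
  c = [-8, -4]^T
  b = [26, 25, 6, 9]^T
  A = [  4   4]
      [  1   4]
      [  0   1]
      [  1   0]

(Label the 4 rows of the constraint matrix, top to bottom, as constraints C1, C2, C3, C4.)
Optimal: x1 = 6.5, x2 = 0
Slack at optimum:
  C1: slack = 0 (binding)
  C2: slack = 18.5
  C3: slack = 6
  C4: slack = 2.5
  x1 ≥ 0: x1 = 6.5
  x2 ≥ 0: x2 = 0 (binding)
Binding constraints: C1, x2 ≥ 0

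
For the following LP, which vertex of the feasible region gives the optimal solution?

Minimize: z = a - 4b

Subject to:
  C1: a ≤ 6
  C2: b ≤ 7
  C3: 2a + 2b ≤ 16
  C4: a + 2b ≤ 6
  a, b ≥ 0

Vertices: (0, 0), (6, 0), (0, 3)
(0, 3) with z = -12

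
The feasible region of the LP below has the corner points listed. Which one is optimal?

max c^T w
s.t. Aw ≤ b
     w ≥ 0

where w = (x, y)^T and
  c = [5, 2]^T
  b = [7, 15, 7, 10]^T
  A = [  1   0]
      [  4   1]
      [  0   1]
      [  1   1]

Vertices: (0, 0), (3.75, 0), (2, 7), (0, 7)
Evaluating z = 5x + 2y at each vertex:
  (0, 0): z = 0
  (3.75, 0): z = 18.75
  (2, 7): z = 24
  (0, 7): z = 14

The largest value is z = 24, attained at (2, 7).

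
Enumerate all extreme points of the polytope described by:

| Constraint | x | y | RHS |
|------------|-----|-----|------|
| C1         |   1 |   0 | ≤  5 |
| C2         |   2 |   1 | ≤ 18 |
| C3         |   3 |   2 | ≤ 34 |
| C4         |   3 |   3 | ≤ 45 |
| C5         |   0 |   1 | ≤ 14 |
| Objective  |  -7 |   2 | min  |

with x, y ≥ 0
Each vertex is the intersection of two constraint boundaries that also satisfies all remaining constraints:
  x = 0 and y = 0 → (0, 0)
  x = 5 and y = 0 → (5, 0)
  x = 5 and 2x + y = 18 → (5, 8)
  2x + y = 18 and 3x + 3y = 45 → (3, 12)
  3x + 3y = 45 and y = 14 → (1, 14)
  y = 14 and x = 0 → (0, 14)

Vertices: (0, 0), (5, 0), (5, 8), (3, 12), (1, 14), (0, 14)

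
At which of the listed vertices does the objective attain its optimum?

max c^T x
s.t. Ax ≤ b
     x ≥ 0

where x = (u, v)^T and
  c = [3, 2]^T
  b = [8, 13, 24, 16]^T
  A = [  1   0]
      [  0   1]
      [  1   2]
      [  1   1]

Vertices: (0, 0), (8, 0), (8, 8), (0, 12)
(8, 8) with z = 40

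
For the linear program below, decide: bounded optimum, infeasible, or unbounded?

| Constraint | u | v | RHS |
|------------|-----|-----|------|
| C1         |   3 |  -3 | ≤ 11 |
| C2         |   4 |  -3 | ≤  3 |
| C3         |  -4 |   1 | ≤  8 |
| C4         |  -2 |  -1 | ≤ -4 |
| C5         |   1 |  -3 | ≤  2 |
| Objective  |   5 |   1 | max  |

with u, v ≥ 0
Feasible point: (1, 2) satisfies every constraint, so the LP is feasible.
Direction d = (3, 4): for each constraint row a, a·d ≤ 0 —
  (3)(3) + (-3)(4) = -3 ≤ 0
  (4)(3) + (-3)(4) = 0 ≤ 0
  (-4)(3) + (1)(4) = -8 ≤ 0
  (-2)(3) + (-1)(4) = -10 ≤ 0
  (1)(3) + (-3)(4) = -9 ≤ 0
and d ≥ 0, so (1, 2) + t·d stays feasible for every t ≥ 0. Along this ray z = 5u + v changes by 19 per unit t, so z → +∞.

Unbounded: there is a feasible ray along which z → +∞.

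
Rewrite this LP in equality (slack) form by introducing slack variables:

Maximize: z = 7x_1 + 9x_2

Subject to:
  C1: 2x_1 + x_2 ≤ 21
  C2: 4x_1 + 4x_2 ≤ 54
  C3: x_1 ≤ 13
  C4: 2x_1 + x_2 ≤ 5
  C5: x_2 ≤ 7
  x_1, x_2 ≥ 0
max z = 7x_1 + 9x_2

s.t.
  2x_1 + x_2 + s1 = 21
  4x_1 + 4x_2 + s2 = 54
  x_1 + s3 = 13
  2x_1 + x_2 + s4 = 5
  x_2 + s5 = 7
  x_1, x_2, s1, s2, s3, s4, s5 ≥ 0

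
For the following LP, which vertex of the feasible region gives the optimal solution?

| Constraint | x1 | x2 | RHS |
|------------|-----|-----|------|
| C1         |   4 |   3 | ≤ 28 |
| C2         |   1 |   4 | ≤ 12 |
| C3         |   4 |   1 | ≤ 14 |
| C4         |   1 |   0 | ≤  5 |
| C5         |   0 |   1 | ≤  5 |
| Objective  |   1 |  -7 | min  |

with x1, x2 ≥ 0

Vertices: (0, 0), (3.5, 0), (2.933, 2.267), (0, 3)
Evaluating z = x1 - 7x2 at each vertex:
  (0, 0): z = 0
  (3.5, 0): z = 3.5
  (2.933, 2.267): z = -12.93
  (0, 3): z = -21

The smallest value is z = -21, attained at (0, 3).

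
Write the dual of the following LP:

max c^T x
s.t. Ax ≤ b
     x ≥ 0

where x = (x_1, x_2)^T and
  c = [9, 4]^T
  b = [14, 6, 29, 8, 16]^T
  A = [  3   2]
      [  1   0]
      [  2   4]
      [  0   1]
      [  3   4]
Minimize: z = 14y1 + 6y2 + 29y3 + 8y4 + 16y5

Subject to:
  C1: -3y1 - y2 - 2y3 - 3y5 ≤ -9
  C2: -2y1 - 4y3 - y4 - 4y5 ≤ -4
  y1, y2, y3, y4, y5 ≥ 0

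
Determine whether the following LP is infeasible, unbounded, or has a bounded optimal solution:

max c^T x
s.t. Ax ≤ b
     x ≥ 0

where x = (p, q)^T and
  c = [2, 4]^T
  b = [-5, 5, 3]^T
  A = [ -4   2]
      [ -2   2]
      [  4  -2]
One constraint requires 4p - 2q ≤ 3, while the constraint -4p + 2q ≤ -5 is equivalent to 4p - 2q ≥ 5. Together they would need 5 ≤ 4p - 2q ≤ 3, which is impossible since 5 > 3. No point satisfies all constraints.

Infeasible: no point satisfies all constraints simultaneously.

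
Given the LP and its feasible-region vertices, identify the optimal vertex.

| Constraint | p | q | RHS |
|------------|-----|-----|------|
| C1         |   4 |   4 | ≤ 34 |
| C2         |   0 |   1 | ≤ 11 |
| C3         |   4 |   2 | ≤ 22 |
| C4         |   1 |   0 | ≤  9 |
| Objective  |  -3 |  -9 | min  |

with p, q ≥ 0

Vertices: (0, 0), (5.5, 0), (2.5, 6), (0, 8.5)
(0, 8.5) with z = -76.5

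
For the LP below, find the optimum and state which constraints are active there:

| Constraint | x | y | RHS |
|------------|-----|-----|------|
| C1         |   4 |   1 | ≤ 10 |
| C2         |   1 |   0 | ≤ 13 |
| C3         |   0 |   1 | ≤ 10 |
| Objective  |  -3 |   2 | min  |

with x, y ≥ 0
Optimal: x = 2.5, y = 0
Binding: C1, y ≥ 0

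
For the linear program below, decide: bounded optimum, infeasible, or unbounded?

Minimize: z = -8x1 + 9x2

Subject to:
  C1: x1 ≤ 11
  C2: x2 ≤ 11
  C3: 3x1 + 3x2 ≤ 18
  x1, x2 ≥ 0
The point (6, 0) satisfies every constraint, so the LP is feasible; the constraints give x1 ≤ 11 and x2 ≤ 11, which with x1, x2 ≥ 0 keep the feasible region inside a bounded box. A feasible, bounded LP attains a finite optimum at a vertex.

The LP has an optimal solution: (6, 0) with z = -48.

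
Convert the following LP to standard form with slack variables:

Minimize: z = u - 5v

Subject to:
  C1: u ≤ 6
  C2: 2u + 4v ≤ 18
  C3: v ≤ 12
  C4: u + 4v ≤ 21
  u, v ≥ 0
min z = u - 5v

s.t.
  u + s1 = 6
  2u + 4v + s2 = 18
  v + s3 = 12
  u + 4v + s4 = 21
  u, v, s1, s2, s3, s4 ≥ 0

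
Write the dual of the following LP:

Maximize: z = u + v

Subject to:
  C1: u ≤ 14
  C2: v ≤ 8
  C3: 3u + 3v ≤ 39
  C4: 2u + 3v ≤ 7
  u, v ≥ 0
Minimize: z = 14y1 + 8y2 + 39y3 + 7y4

Subject to:
  C1: -y1 - 3y3 - 2y4 ≤ -1
  C2: -y2 - 3y3 - 3y4 ≤ -1
  y1, y2, y3, y4 ≥ 0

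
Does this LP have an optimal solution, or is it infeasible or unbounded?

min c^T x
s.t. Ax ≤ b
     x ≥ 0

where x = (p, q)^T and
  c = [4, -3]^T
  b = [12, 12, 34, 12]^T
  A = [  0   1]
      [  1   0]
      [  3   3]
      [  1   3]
The point (0, 4) satisfies every constraint, so the LP is feasible; the constraints give p ≤ 12 and q ≤ 12, which with p, q ≥ 0 keep the feasible region inside a bounded box. A feasible, bounded LP attains a finite optimum at a vertex.

Evaluating z = 4p - 3q at each vertex:
  (0, 0): z = 0
  (11.33, 0): z = 45.33
  (11, 0.3333): z = 43
  (0, 4): z = -12

Bounded optimum: z* = -12 at (0, 4).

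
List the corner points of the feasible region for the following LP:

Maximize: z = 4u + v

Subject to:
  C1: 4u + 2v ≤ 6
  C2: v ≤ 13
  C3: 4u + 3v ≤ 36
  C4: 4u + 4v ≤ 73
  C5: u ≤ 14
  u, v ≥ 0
Each vertex is the intersection of two constraint boundaries that also satisfies all remaining constraints:
  u = 0 and v = 0 → (0, 0)
  4u + 2v = 6 and v = 0 → (1.5, 0)
  4u + 2v = 6 and u = 0 → (0, 3)

Vertices: (0, 0), (1.5, 0), (0, 3)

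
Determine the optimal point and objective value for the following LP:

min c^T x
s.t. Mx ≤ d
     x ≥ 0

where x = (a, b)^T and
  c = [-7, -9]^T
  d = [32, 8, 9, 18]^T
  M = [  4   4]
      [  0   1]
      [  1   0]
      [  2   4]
a = 7, b = 1, z = -58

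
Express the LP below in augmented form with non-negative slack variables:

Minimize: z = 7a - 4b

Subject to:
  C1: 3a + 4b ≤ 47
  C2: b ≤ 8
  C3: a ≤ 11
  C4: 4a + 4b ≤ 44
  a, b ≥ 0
min z = 7a - 4b

s.t.
  3a + 4b + s1 = 47
  b + s2 = 8
  a + s3 = 11
  4a + 4b + s4 = 44
  a, b, s1, s2, s3, s4 ≥ 0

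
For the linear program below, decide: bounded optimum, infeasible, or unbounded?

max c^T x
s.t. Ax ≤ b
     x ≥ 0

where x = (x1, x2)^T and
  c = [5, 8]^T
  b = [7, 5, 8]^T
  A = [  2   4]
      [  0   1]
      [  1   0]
The point (3.5, 0) satisfies every constraint, so the LP is feasible; the constraints give x1 ≤ 8 and x2 ≤ 5, which with x1, x2 ≥ 0 keep the feasible region inside a bounded box. A feasible, bounded LP attains a finite optimum at a vertex.

Bounded optimum: z* = 17.5 at (3.5, 0).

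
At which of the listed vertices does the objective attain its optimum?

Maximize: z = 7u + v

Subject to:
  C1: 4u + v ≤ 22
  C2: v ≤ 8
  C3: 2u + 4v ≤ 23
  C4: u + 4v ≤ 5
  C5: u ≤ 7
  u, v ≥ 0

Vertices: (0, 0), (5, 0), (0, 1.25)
Evaluating z = 7u + v at each vertex:
  (0, 0): z = 0
  (5, 0): z = 35
  (0, 1.25): z = 1.25

The largest value is z = 35, attained at (5, 0).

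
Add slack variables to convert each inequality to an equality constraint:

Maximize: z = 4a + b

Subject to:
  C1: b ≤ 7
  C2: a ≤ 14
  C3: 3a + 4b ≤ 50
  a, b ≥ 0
max z = 4a + b

s.t.
  b + s1 = 7
  a + s2 = 14
  3a + 4b + s3 = 50
  a, b, s1, s2, s3 ≥ 0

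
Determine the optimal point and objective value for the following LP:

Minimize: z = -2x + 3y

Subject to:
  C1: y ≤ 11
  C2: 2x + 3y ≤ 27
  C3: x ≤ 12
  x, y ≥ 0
x = 12, y = 0, z = -24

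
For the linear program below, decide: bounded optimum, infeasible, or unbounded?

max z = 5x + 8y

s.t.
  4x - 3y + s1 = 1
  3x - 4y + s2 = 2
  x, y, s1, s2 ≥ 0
Feasible point: (0, 0) satisfies every constraint, so the LP is feasible.
Direction d = (0, 1): for each constraint row a, a·d ≤ 0 —
  (4)(0) + (-3)(1) = -3 ≤ 0
  (3)(0) + (-4)(1) = -4 ≤ 0
and d ≥ 0, so (0, 0) + t·d stays feasible for every t ≥ 0. Along this ray z = 5x + 8y changes by 8 per unit t, so z → +∞.

Unbounded: there is a feasible ray along which z → +∞.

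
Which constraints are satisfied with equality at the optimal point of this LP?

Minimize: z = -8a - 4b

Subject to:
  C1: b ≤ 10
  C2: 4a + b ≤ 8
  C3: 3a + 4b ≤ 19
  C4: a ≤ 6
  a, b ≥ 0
Optimal: a = 1, b = 4
Slack at optimum:
  C1: slack = 6
  C2: slack = 0 (binding)
  C3: slack = 0 (binding)
  C4: slack = 5
  a ≥ 0: a = 1
  b ≥ 0: b = 4
Binding constraints: C2, C3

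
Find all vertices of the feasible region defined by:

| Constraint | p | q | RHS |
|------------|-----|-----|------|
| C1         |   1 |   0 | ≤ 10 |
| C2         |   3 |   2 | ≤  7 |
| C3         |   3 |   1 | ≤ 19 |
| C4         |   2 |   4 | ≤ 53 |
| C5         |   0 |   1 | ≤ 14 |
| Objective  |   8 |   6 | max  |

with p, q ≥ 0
Each vertex is the intersection of two constraint boundaries that also satisfies all remaining constraints:
  p = 0 and q = 0 → (0, 0)
  3p + 2q = 7 and q = 0 → (2.333, 0)
  3p + 2q = 7 and p = 0 → (0, 3.5)

Vertices: (0, 0), (2.333, 0), (0, 3.5)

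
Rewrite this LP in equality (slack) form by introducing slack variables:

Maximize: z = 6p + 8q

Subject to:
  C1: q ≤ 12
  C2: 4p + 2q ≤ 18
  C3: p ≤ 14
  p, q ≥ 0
max z = 6p + 8q

s.t.
  q + s1 = 12
  4p + 2q + s2 = 18
  p + s3 = 14
  p, q, s1, s2, s3 ≥ 0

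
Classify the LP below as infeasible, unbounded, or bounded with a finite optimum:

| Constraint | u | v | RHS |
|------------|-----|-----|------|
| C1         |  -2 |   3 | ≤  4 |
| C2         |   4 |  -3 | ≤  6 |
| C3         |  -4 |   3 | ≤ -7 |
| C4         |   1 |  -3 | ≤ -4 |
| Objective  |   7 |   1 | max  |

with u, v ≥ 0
C2 requires 4u - 3v ≤ 6, while C3 (-4u + 3v ≤ -7) is equivalent to 4u - 3v ≥ 7. Together they would need 7 ≤ 4u - 3v ≤ 6, which is impossible since 7 > 6. No point satisfies all constraints.

Infeasible: no point satisfies all constraints simultaneously.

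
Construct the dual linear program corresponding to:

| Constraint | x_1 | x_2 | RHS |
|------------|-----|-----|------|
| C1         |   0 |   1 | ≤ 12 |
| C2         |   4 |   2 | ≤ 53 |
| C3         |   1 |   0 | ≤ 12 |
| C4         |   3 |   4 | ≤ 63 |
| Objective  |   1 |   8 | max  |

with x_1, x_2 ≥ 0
Minimize: z = 12y1 + 53y2 + 12y3 + 63y4

Subject to:
  C1: -4y2 - y3 - 3y4 ≤ -1
  C2: -y1 - 2y2 - 4y4 ≤ -8
  y1, y2, y3, y4 ≥ 0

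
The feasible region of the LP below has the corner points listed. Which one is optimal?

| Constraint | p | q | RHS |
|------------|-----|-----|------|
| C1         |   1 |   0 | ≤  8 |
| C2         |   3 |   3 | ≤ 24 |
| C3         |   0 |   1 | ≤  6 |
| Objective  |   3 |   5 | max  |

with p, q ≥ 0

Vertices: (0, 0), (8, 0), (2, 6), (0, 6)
Evaluating z = 3p + 5q at each vertex:
  (0, 0): z = 0
  (8, 0): z = 24
  (2, 6): z = 36
  (0, 6): z = 30

The largest value is z = 36, attained at (2, 6).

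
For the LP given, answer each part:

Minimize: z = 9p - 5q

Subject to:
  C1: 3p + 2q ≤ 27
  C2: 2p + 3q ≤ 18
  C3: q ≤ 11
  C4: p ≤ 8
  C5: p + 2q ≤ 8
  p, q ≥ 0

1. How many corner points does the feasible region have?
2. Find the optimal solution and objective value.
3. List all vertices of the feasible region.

1. 3
2. p = 0, q = 4, z = -20
3. (0, 0), (8, 0), (0, 4)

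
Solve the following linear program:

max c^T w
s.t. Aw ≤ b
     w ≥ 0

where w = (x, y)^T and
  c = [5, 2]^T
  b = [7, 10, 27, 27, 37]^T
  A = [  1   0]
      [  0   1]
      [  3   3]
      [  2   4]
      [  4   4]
Each vertex is the intersection of two constraint boundaries that also satisfies all remaining constraints:
  x = 0 and y = 0 → (0, 0)
  x = 7 and y = 0 → (7, 0)
  x = 7 and 3x + 3y = 27 → (7, 2)
  3x + 3y = 27 and 2x + 4y = 27 → (4.5, 4.5)
  2x + 4y = 27 and x = 0 → (0, 6.75)

Evaluating z = 5x + 2y at each vertex:
  (0, 0): z = 0
  (7, 0): z = 35
  (7, 2): z = 39
  (4.5, 4.5): z = 31.5
  (0, 6.75): z = 13.5

The maximum is at (7, 2) with z = 39.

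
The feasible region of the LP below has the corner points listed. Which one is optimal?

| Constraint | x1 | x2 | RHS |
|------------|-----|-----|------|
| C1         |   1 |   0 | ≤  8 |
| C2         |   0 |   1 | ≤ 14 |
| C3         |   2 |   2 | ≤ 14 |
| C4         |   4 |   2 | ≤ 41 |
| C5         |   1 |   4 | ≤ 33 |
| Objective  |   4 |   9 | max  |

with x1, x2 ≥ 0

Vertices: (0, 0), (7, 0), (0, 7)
Evaluating z = 4x1 + 9x2 at each vertex:
  (0, 0): z = 0
  (7, 0): z = 28
  (0, 7): z = 63

The largest value is z = 63, attained at (0, 7).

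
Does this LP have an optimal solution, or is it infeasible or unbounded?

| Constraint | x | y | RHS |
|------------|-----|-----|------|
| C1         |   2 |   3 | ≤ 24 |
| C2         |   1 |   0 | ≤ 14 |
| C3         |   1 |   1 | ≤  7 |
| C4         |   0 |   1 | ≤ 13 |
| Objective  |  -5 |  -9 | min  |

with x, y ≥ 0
The point (0, 7) satisfies every constraint, so the LP is feasible; the constraints give x ≤ 14 and y ≤ 13, which with x, y ≥ 0 keep the feasible region inside a bounded box. A feasible, bounded LP attains a finite optimum at a vertex.

Evaluating z = -5x - 9y at each vertex:
  (0, 0): z = 0
  (7, 0): z = -35
  (0, 7): z = -63

The LP has an optimal solution: (0, 7) with z = -63.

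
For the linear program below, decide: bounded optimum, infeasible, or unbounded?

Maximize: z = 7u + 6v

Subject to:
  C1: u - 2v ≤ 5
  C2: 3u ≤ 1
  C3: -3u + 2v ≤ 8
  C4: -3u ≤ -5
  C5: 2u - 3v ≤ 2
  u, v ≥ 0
C2 requires 3u ≤ 1, while C4 (-3u ≤ -5) is equivalent to 3u ≥ 5. Together they would need 5 ≤ 3u ≤ 1, which is impossible since 5 > 1. No point satisfies all constraints.

The feasible region is empty; the LP is infeasible.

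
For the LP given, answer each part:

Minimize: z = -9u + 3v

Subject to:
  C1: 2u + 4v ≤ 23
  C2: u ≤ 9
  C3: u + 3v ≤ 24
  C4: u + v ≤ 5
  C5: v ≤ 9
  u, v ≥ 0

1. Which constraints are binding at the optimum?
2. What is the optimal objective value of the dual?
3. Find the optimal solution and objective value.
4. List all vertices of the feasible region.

1. C4, v ≥ 0
2. -45 (by strong duality, equal to the primal optimum)
3. u = 5, v = 0, z = -45
4. (0, 0), (5, 0), (0, 5)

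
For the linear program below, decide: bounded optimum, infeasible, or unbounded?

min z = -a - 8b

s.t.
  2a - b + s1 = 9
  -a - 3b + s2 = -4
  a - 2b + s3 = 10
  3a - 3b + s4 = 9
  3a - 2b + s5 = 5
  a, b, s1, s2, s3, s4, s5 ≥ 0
Feasible point: (0, 2) satisfies every constraint, so the LP is feasible.
Direction d = (0, 1): for each constraint row a, a·d ≤ 0 —
  (2)(0) + (-1)(1) = -1 ≤ 0
  (-1)(0) + (-3)(1) = -3 ≤ 0
  (1)(0) + (-2)(1) = -2 ≤ 0
  (3)(0) + (-3)(1) = -3 ≤ 0
  (3)(0) + (-2)(1) = -2 ≤ 0
and d ≥ 0, so (0, 2) + t·d stays feasible for every t ≥ 0. Along this ray z = -a - 8b changes by -8 per unit t, so z → −∞.

The LP is unbounded; z can be made arbitrarily small.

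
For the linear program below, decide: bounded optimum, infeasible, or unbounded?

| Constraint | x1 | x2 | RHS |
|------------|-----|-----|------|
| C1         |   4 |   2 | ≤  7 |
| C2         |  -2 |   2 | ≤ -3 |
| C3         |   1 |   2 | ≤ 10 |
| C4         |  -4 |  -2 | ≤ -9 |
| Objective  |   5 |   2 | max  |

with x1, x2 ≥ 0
C1 requires 4x1 + 2x2 ≤ 7, while C4 (-4x1 - 2x2 ≤ -9) is equivalent to 4x1 + 2x2 ≥ 9. Together they would need 9 ≤ 4x1 + 2x2 ≤ 7, which is impossible since 9 > 7. No point satisfies all constraints.

The feasible region is empty; the LP is infeasible.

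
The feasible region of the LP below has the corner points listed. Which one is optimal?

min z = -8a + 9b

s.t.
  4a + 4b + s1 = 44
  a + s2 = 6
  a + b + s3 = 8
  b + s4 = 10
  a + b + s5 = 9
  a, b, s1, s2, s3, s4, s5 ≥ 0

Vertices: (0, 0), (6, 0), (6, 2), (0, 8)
(6, 0) with z = -48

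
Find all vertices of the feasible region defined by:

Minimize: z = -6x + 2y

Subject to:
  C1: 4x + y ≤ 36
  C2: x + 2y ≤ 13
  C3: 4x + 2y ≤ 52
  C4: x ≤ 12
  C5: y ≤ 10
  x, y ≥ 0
Each vertex is the intersection of two constraint boundaries that also satisfies all remaining constraints:
  x = 0 and y = 0 → (0, 0)
  4x + y = 36 and y = 0 → (9, 0)
  4x + y = 36 and x + 2y = 13 → (8.429, 2.286)
  x + 2y = 13 and x = 0 → (0, 6.5)

Vertices: (0, 0), (9, 0), (8.429, 2.286), (0, 6.5)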